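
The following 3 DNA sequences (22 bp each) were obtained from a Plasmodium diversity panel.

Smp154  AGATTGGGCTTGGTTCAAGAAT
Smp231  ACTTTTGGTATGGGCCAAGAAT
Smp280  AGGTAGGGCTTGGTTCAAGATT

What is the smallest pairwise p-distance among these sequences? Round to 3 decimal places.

Pairwise Hamming distances:
  Smp154 vs Smp231: 7
  Smp154 vs Smp280: 3
  Smp231 vs Smp280: 9
The smallest is 3 mismatches, between Smp154 and Smp280; p = 3/22 = 0.136.

0.136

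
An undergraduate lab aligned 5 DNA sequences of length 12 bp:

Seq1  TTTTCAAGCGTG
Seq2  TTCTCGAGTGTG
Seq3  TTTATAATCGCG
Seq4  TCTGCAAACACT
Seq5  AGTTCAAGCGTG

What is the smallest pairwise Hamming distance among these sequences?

Pairwise Hamming distances:
  Seq1 vs Seq2: 3
  Seq1 vs Seq3: 4
  Seq1 vs Seq4: 6
  Seq1 vs Seq5: 2
  Seq2 vs Seq3: 7
  Seq2 vs Seq4: 9
  Seq2 vs Seq5: 5
  Seq3 vs Seq4: 6
  Seq3 vs Seq5: 6
  Seq4 vs Seq5: 7
The smallest is 2, between Seq1 and Seq5.

2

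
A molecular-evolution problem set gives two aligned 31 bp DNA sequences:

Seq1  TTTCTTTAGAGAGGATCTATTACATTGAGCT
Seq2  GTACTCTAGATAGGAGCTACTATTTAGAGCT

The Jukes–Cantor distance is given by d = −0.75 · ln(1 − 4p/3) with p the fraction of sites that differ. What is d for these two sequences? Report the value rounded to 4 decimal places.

Differing sites — 1:T/G; 3:T/A; 6:T/C; 11:G/T; 16:T/G; 20:T/C; 23:C/T; 24:A/T; 26:T/A.
p = 9/31 = 0.290323.
d = −0.75 · ln(1 − (4/3)·0.290323) = −0.75 · ln(0.612903) = −0.75 · (-0.489549) = 0.3672.

0.3672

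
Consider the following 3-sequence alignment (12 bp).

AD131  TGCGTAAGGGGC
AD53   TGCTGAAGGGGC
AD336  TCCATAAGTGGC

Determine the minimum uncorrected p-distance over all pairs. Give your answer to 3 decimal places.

0.167

Pairwise Hamming distances:
  AD131 vs AD53: 2
  AD131 vs AD336: 3
  AD53 vs AD336: 4
The smallest is 2 mismatches, between AD131 and AD53; p = 2/12 = 0.167.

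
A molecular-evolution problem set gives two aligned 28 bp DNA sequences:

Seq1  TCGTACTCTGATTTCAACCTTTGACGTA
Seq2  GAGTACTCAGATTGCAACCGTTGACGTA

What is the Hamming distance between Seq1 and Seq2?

5

The sequences differ at positions 1 (T/G), 2 (C/A), 9 (T/A), 14 (T/G), 20 (T/G).
That gives 5 mismatches out of 28 aligned sites, so the Hamming distance is 5.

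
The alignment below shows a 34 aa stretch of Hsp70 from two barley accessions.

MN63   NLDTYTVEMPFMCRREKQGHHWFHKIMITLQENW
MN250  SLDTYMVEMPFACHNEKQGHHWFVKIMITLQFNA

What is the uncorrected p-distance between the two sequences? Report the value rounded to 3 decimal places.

Differing sites — 1:N/S; 6:T/M; 12:M/A; 14:R/H; 15:R/N; 24:H/V; 32:E/F; 34:W/A.
There are 8 differences over 34 sites, so p = 8/34 = 0.235.

0.235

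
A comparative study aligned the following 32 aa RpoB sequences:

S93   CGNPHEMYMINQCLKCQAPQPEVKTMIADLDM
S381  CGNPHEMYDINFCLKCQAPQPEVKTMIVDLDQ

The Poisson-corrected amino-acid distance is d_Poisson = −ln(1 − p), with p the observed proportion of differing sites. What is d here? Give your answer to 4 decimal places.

Mismatches occur at site 9 (M↔D), site 12 (Q↔F), site 28 (A↔V), site 32 (M↔Q).
p = 4/32 = 0.125000.
d = −ln(1 − 0.125000) = −ln(0.875000) = 0.1335.

0.1335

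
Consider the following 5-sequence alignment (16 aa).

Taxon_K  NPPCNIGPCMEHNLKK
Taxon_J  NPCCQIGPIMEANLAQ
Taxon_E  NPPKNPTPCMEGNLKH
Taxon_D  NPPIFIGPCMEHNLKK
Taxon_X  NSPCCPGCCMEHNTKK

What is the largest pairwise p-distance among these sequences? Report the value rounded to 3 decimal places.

Pairwise Hamming distances:
  Taxon_K vs Taxon_J: 6
  Taxon_K vs Taxon_E: 5
  Taxon_K vs Taxon_D: 2
  Taxon_K vs Taxon_X: 5
  Taxon_J vs Taxon_E: 9
  Taxon_J vs Taxon_D: 7
  Taxon_J vs Taxon_X: 10
  Taxon_E vs Taxon_D: 6
  Taxon_E vs Taxon_X: 8
  Taxon_D vs Taxon_X: 6
The largest is 10 mismatches, between Taxon_J and Taxon_X; p = 10/16 = 0.625.

0.625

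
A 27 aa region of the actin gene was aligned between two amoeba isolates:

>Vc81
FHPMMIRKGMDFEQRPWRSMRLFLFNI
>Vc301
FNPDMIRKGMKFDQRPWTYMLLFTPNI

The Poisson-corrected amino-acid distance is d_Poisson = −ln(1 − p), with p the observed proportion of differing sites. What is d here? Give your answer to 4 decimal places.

0.4055

Differing sites — 2:H/N; 4:M/D; 11:D/K; 13:E/D; 18:R/T; 19:S/Y; 21:R/L; 24:L/T; 25:F/P.
p = 9/27 = 0.333333.
d = −ln(1 − 0.333333) = −ln(0.666667) = 0.4055.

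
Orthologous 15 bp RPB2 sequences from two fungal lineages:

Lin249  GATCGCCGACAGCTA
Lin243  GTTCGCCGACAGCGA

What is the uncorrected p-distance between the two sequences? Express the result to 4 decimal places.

0.1333

The sequences differ at positions 2 (A/T), 14 (T/G).
There are 2 differences over 15 sites, so p = 2/15 = 0.1333.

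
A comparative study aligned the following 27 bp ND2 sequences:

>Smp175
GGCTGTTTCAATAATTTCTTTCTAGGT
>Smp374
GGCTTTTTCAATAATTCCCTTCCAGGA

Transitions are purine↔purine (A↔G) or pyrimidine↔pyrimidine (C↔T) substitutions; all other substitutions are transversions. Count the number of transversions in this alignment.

2

The sequences differ at positions 5 (G/T, transversion), 17 (T/C, transition), 19 (T/C, transition), 23 (T/C, transition), 27 (T/A, transversion).
Of the 5 differences, 3 transitions and 2 transversions, so the answer is 2.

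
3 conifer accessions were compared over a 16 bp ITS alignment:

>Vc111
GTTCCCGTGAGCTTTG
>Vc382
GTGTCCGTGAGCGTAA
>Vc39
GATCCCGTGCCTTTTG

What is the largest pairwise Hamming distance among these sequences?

Pairwise Hamming distances:
  Vc111 vs Vc382: 5
  Vc111 vs Vc39: 4
  Vc382 vs Vc39: 9
The largest is 9, between Vc382 and Vc39.

9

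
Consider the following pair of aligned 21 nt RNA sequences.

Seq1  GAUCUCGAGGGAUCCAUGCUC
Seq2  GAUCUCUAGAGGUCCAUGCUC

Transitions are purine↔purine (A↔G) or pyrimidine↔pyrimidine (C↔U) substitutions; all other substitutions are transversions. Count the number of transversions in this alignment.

1

The sequences differ at positions 7 (G/U, transversion), 10 (G/A, transition), 12 (A/G, transition).
Of the 3 differences, 2 transitions and 1 transversion, so the answer is 1.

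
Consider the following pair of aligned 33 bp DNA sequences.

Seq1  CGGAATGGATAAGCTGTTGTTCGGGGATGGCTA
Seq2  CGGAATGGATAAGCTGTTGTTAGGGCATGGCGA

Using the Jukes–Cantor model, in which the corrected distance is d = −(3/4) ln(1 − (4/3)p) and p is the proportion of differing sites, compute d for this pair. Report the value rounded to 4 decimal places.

0.0969

Mismatches occur at site 22 (C→A), site 26 (G→C), site 32 (T→G).
p = 3/33 = 0.090909.
d = −0.75 · ln(1 − (4/3)·0.090909) = −0.75 · ln(0.878788) = −0.75 · (-0.129212) = 0.0969.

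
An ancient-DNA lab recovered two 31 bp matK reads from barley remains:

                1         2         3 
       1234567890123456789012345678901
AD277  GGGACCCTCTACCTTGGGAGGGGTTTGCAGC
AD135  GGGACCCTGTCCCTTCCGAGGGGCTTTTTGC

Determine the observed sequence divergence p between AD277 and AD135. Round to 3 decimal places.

Differing sites — 9:C/G; 11:A/C; 16:G/C; 17:G/C; 24:T/C; 27:G/T; 28:C/T; 29:A/T.
There are 8 differences over 31 sites, so p = 8/31 = 0.258.

0.258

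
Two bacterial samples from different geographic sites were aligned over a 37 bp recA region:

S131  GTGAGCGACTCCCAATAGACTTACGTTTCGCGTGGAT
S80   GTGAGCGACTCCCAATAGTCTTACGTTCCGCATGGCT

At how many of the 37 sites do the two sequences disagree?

The sequences differ at positions 19 (A/T), 28 (T/C), 32 (G/A), 36 (A/C).
That gives 4 mismatches out of 37 aligned sites, so the Hamming distance is 4.

4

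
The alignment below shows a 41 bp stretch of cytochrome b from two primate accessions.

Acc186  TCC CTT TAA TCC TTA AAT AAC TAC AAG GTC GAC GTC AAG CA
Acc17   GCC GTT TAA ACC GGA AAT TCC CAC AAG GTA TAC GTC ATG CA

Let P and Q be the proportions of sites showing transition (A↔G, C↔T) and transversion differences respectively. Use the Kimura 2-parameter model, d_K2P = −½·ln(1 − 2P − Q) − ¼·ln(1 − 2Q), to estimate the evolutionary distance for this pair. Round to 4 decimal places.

The sequences differ at positions 1 (T/G, transversion), 4 (C/G, transversion), 10 (T/A, transversion), 13 (T/G, transversion), 14 (T/G, transversion), 19 (A/T, transversion), 20 (A/C, transversion), 22 (T/C, transition), 30 (C/A, transversion), 31 (G/T, transversion), 38 (A/T, transversion).
Of the 11 differences, 1 transition and 10 transversions over 41 sites: P = 1/41 = 0.024390, Q = 10/41 = 0.243902.
d = −0.5·ln(0.707318) − 0.25·ln(0.512196) = −0.5·(-0.346275) − 0.25·(-0.669048) = 0.3404.

0.3404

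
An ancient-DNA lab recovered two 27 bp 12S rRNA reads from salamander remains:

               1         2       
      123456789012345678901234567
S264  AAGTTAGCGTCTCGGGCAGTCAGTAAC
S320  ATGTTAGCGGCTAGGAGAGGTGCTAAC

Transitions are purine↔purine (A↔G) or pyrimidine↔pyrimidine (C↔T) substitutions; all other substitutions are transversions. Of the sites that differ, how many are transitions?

Differing sites — 2:A/T (Tv); 10:T/G (Tv); 13:C/A (Tv); 16:G/A (Ti); 17:C/G (Tv); 20:T/G (Tv); 21:C/T (Ti); 22:A/G (Ti); 23:G/C (Tv).
Of the 9 differences, 3 transitions and 6 transversions, so the answer is 3.

3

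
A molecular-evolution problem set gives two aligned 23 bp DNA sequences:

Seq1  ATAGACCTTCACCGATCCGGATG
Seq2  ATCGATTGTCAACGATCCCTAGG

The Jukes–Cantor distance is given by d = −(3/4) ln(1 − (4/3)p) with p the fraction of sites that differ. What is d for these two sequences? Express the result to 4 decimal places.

0.4674

Differing sites — 3:A/C; 6:C/T; 7:C/T; 8:T/G; 12:C/A; 19:G/C; 20:G/T; 22:T/G.
p = 8/23 = 0.347826.
d = −0.75 · ln(1 − (4/3)·0.347826) = −0.75 · ln(0.536232) = −0.75 · (-0.623188) = 0.4674.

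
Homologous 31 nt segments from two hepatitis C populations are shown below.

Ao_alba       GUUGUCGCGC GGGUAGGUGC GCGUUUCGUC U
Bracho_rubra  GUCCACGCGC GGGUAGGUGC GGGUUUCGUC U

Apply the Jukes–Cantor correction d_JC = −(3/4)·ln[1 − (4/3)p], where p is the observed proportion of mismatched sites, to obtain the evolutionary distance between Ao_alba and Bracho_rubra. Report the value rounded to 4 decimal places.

Differing sites — 3:U/C; 4:G/C; 5:U/A; 22:C/G.
p = 4/31 = 0.129032.
d = −0.75 · ln(1 − (4/3)·0.129032) = −0.75 · ln(0.827957) = −0.75 · (-0.188794) = 0.1416.

0.1416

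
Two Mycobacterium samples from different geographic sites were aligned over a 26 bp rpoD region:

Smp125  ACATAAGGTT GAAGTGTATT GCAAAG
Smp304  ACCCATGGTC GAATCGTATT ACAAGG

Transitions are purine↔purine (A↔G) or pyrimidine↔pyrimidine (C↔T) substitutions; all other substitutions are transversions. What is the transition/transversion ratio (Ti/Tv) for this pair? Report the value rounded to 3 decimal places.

The sequences differ at positions 3 (A/C, transversion), 4 (T/C, transition), 6 (A/T, transversion), 10 (T/C, transition), 14 (G/T, transversion), 15 (T/C, transition), 21 (G/A, transition), 25 (A/G, transition).
Of the 8 differences, 5 transitions and 3 transversions, so Ti/Tv = 5/3 = 1.667.

1.667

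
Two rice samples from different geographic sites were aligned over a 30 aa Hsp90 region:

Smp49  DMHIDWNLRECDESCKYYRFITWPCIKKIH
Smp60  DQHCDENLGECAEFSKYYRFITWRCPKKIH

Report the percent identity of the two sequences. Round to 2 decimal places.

The sequences differ at positions 2 (M/Q), 4 (I/C), 6 (W/E), 9 (R/G), 12 (D/A), 14 (S/F), 15 (C/S), 24 (P/R), 26 (I/P).
21 of the 30 sites match, so the percent identity is 21/30 × 100 = 70.00%.

70.00%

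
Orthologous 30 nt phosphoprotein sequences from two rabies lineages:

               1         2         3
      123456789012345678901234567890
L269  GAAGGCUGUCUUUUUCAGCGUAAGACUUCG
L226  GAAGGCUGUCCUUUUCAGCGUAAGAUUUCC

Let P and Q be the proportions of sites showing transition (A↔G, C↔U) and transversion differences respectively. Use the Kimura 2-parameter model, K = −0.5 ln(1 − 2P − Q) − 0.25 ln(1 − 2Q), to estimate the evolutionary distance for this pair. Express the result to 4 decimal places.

Differing sites — 11:U/C (Ti); 26:C/U (Ti); 30:G/C (Tv).
Of the 3 differences, 2 transitions and 1 transversion over 30 sites: P = 2/30 = 0.066667, Q = 1/30 = 0.033333.
d = −0.5·ln(0.833333) − 0.25·ln(0.933334) = −0.5·(-0.182322) − 0.25·(-0.068992) = 0.1084.

0.1084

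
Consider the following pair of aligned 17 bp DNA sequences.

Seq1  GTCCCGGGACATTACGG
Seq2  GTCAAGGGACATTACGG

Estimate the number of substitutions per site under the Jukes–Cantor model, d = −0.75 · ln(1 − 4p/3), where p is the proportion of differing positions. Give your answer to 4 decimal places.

0.1280

The sequences differ at positions 4 (C/A), 5 (C/A).
p = 2/17 = 0.117647.
d = −0.75 · ln(1 − (4/3)·0.117647) = −0.75 · ln(0.843137) = −0.75 · (-0.170626) = 0.1280.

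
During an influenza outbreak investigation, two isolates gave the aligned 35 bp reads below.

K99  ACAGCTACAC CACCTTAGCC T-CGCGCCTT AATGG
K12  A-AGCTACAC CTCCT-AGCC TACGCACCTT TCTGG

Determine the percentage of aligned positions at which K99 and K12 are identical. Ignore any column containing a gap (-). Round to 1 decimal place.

87.5%

Excluding the 3 gap columns leaves 32 comparable sites.
Differing sites — 12:A/T; 26:G/A; 31:A/T; 32:A/C.
28 of the 32 comparable sites match, so the percent identity is 28/32 × 100 = 87.5%.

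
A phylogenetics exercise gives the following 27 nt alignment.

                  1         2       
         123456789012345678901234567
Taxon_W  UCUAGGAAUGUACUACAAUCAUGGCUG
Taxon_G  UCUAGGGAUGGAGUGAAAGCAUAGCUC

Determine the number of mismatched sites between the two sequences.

The sequences differ at positions 7 (A/G), 11 (U/G), 13 (C/G), 15 (A/G), 16 (C/A), 19 (U/G), 23 (G/A), 27 (G/C).
That gives 8 mismatches out of 27 aligned sites, so the Hamming distance is 8.

8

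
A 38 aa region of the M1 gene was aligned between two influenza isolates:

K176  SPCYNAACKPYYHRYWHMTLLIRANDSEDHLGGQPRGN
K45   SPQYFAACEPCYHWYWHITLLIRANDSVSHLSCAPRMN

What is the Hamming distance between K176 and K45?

12

Mismatches occur at site 3 (C↔Q), site 5 (N↔F), site 9 (K↔E), site 11 (Y↔C), site 14 (R↔W), site 18 (M↔I), site 28 (E↔V), site 29 (D↔S), site 32 (G↔S), site 33 (G↔C), site 34 (Q↔A), site 37 (G↔M).
That gives 12 mismatches out of 38 aligned sites, so the Hamming distance is 12.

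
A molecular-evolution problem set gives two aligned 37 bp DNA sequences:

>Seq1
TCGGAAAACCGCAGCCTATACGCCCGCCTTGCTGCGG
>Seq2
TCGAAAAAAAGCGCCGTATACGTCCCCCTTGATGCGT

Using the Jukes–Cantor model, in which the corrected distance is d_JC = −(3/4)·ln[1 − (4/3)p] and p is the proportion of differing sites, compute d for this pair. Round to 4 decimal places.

0.3351

Mismatches occur at site 4 (G/A), site 9 (C/A), site 10 (C/A), site 13 (A/G), site 14 (G/C), site 16 (C/G), site 23 (C/T), site 26 (G/C), site 32 (C/A), site 37 (G/T).
p = 10/37 = 0.270270.
d = −0.75 · ln(1 − (4/3)·0.270270) = −0.75 · ln(0.639640) = −0.75 · (-0.446850) = 0.3351.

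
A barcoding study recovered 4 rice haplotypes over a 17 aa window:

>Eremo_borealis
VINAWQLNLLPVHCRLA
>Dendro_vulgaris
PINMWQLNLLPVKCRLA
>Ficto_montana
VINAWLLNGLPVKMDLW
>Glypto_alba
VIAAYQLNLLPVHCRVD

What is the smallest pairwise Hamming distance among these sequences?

3

Pairwise Hamming distances:
  Eremo_borealis vs Dendro_vulgaris: 3
  Eremo_borealis vs Ficto_montana: 6
  Eremo_borealis vs Glypto_alba: 4
  Dendro_vulgaris vs Ficto_montana: 7
  Dendro_vulgaris vs Glypto_alba: 7
  Ficto_montana vs Glypto_alba: 9
The smallest is 3, between Eremo_borealis and Dendro_vulgaris.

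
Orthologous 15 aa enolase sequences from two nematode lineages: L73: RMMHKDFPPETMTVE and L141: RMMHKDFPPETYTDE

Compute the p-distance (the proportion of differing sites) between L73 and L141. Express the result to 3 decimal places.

Mismatches occur at site 12 (M↔Y), site 14 (V↔D).
There are 2 differences over 15 sites, so p = 2/15 = 0.133.

0.133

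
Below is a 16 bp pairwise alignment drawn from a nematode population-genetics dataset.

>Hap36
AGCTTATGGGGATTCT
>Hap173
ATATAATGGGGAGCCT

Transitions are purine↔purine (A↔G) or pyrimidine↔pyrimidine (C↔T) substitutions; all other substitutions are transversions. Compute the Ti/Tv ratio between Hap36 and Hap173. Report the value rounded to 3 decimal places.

Differing sites — 2:G/T (Tv); 3:C/A (Tv); 5:T/A (Tv); 13:T/G (Tv); 14:T/C (Ti).
Of the 5 differences, 1 transition and 4 transversions, so Ti/Tv = 1/4 = 0.250.

0.250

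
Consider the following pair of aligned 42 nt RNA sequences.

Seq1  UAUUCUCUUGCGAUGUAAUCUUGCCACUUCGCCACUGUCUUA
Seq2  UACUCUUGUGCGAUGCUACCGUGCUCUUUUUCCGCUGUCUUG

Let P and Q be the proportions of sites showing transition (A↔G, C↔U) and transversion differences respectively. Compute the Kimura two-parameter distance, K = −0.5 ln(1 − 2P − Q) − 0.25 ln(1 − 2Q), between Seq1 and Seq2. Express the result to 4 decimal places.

Mismatches occur at site 3 (U→C, transition), site 7 (C→U, transition), site 8 (U→G, transversion), site 16 (U→C, transition), site 17 (A→U, transversion), site 19 (U→C, transition), site 21 (U→G, transversion), site 25 (C→U, transition), site 26 (A→C, transversion), site 27 (C→U, transition), site 30 (C→U, transition), site 31 (G→U, transversion), site 34 (A→G, transition), site 42 (A→G, transition).
Of the 14 differences, 9 transitions and 5 transversions over 42 sites: P = 9/42 = 0.214286, Q = 5/42 = 0.119048.
d = −0.5·ln(0.452380) − 0.25·ln(0.761904) = −0.5·(-0.793233) − 0.25·(-0.271935) = 0.4646.

0.4646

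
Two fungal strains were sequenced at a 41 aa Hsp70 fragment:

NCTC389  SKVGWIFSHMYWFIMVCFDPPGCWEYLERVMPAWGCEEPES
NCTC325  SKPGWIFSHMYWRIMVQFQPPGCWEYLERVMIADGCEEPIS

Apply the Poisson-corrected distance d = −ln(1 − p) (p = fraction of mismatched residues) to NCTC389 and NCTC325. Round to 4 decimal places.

Differing sites — 3:V/P; 13:F/R; 17:C/Q; 19:D/Q; 32:P/I; 34:W/D; 40:E/I.
p = 7/41 = 0.170732.
d = −ln(1 − 0.170732) = −ln(0.829268) = 0.1872.

0.1872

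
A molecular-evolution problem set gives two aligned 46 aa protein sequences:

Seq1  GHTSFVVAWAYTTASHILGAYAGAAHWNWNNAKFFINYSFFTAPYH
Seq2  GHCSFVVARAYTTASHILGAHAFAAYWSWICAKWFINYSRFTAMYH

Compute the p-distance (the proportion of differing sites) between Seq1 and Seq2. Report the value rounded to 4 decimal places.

Mismatches occur at site 3 (T↔C), site 9 (W↔R), site 21 (Y↔H), site 23 (G↔F), site 26 (H↔Y), site 28 (N↔S), site 30 (N↔I), site 31 (N↔C), site 34 (F↔W), site 40 (F↔R), site 44 (P↔M).
There are 11 differences over 46 sites, so p = 11/46 = 0.2391.

0.2391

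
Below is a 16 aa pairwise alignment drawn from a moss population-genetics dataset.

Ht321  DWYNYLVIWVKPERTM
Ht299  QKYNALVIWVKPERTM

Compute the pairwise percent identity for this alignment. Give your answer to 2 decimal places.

The sequences differ at positions 1 (D/Q), 2 (W/K), 5 (Y/A).
13 of the 16 sites match, so the percent identity is 13/16 × 100 = 81.25%.

81.25%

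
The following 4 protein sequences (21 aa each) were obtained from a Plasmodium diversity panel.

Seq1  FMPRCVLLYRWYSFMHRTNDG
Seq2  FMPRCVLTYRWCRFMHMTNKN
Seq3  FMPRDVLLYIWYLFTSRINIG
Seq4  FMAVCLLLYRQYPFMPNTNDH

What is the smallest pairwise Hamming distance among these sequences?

6

Pairwise Hamming distances:
  Seq1 vs Seq2: 6
  Seq1 vs Seq3: 7
  Seq1 vs Seq4: 8
  Seq2 vs Seq3: 11
  Seq2 vs Seq4: 11
  Seq3 vs Seq4: 13
The smallest is 6, between Seq1 and Seq2.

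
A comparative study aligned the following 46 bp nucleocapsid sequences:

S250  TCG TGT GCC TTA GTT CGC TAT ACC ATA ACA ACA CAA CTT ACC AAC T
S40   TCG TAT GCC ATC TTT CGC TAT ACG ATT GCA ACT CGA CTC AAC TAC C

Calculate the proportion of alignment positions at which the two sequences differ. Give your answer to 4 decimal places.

0.2826

Differing sites — 5:G/A; 10:T/A; 12:A/C; 13:G/T; 24:C/G; 27:A/T; 28:A/G; 33:A/T; 35:A/G; 39:T/C; 41:C/A; 43:A/T; 46:T/C.
There are 13 differences over 46 sites, so p = 13/46 = 0.2826.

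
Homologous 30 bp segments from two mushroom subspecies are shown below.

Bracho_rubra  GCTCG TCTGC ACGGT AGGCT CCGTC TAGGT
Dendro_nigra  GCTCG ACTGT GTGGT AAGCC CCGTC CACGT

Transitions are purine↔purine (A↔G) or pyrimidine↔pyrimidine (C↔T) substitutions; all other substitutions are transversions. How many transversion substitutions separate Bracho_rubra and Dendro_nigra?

Mismatches occur at site 6 (T→A, transversion), site 10 (C→T, transition), site 11 (A→G, transition), site 12 (C→T, transition), site 17 (G→A, transition), site 20 (T→C, transition), site 26 (T→C, transition), site 28 (G→C, transversion).
Of the 8 differences, 6 transitions and 2 transversions, so the answer is 2.

2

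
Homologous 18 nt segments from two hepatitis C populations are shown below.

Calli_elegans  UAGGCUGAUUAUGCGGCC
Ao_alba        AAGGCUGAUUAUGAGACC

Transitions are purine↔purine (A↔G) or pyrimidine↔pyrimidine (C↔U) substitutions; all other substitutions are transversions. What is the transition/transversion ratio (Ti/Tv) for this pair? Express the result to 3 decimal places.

0.500

Mismatches occur at site 1 (U↔A, transversion), site 14 (C↔A, transversion), site 16 (G↔A, transition).
Of the 3 differences, 1 transition and 2 transversions, so Ti/Tv = 1/2 = 0.500.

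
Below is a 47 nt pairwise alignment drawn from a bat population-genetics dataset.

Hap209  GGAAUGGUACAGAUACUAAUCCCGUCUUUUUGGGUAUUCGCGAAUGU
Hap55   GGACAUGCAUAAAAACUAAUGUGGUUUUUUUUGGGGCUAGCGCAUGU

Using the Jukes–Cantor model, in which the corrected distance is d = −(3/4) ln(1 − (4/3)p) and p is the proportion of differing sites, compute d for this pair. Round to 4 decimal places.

0.4937

Differing sites — 4:A/C; 5:U/A; 6:G/U; 8:U/C; 10:C/U; 12:G/A; 14:U/A; 21:C/G; 22:C/U; 23:C/G; 26:C/U; 32:G/U; 35:U/G; 36:A/G; 37:U/C; 39:C/A; 43:A/C.
p = 17/47 = 0.361702.
d = −0.75 · ln(1 − (4/3)·0.361702) = −0.75 · ln(0.517731) = −0.75 · (-0.658299) = 0.4937.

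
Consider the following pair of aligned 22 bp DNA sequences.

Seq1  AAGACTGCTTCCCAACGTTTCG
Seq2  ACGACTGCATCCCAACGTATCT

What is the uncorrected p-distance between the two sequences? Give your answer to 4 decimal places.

0.1818

The sequences differ at positions 2 (A/C), 9 (T/A), 19 (T/A), 22 (G/T).
There are 4 differences over 22 sites, so p = 4/22 = 0.1818.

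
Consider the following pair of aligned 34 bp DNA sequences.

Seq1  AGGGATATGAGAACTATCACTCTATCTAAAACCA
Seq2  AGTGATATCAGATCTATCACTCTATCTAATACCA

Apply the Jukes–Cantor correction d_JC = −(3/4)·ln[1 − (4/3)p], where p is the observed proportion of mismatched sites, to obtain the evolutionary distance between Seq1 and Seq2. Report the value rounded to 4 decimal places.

0.1280

Differing sites — 3:G/T; 9:G/C; 13:A/T; 30:A/T.
p = 4/34 = 0.117647.
d = −0.75 · ln(1 − (4/3)·0.117647) = −0.75 · ln(0.843137) = −0.75 · (-0.170626) = 0.1280.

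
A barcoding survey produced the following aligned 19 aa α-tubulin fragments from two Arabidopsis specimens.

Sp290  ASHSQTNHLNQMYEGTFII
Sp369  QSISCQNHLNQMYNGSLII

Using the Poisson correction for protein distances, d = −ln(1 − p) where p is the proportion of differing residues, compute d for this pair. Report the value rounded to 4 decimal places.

The sequences differ at positions 1 (A/Q), 3 (H/I), 5 (Q/C), 6 (T/Q), 14 (E/N), 16 (T/S), 17 (F/L).
p = 7/19 = 0.368421.
d = −ln(1 − 0.368421) = −ln(0.631579) = 0.4595.

0.4595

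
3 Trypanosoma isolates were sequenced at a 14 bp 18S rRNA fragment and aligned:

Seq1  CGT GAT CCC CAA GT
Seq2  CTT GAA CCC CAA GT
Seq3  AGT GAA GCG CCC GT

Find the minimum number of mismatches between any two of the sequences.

Pairwise Hamming distances:
  Seq1 vs Seq2: 2
  Seq1 vs Seq3: 6
  Seq2 vs Seq3: 6
The smallest is 2, between Seq1 and Seq2.

2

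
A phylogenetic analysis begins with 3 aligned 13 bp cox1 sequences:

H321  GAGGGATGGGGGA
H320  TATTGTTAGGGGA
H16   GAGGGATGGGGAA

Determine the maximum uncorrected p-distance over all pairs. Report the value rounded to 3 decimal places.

0.462

Pairwise Hamming distances:
  H321 vs H320: 5
  H321 vs H16: 1
  H320 vs H16: 6
The largest is 6 mismatches, between H320 and H16; p = 6/13 = 0.462.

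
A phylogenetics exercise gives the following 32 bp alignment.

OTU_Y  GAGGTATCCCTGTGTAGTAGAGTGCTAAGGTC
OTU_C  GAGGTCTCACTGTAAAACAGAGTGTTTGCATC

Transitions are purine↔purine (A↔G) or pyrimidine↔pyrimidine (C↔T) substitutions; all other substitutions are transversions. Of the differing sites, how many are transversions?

5

Differing sites — 6:A/C (Tv); 9:C/A (Tv); 14:G/A (Ti); 15:T/A (Tv); 17:G/A (Ti); 18:T/C (Ti); 25:C/T (Ti); 27:A/T (Tv); 28:A/G (Ti); 29:G/C (Tv); 30:G/A (Ti).
Of the 11 differences, 6 transitions and 5 transversions, so the answer is 5.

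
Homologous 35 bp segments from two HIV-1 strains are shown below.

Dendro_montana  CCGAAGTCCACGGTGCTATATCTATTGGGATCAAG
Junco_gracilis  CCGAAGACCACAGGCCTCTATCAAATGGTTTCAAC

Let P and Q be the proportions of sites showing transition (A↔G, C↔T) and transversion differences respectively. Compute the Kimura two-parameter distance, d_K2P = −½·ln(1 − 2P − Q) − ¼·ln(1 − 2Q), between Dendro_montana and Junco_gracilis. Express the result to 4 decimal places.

Differing sites — 7:T/A (Tv); 12:G/A (Ti); 14:T/G (Tv); 15:G/C (Tv); 18:A/C (Tv); 23:T/A (Tv); 25:T/A (Tv); 29:G/T (Tv); 30:A/T (Tv); 35:G/C (Tv).
Of the 10 differences, 1 transition and 9 transversions over 35 sites: P = 1/35 = 0.028571, Q = 9/35 = 0.257143.
d = −0.5·ln(0.685715) − 0.25·ln(0.485714) = −0.5·(-0.377293) − 0.25·(-0.722135) = 0.3692.

0.3692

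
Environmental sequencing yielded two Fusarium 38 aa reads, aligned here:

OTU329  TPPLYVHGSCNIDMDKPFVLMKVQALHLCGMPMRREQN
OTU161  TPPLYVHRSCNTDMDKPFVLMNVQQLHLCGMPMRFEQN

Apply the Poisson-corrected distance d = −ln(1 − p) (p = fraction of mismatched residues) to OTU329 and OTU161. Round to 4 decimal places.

Mismatches occur at site 8 (G→R), site 12 (I→T), site 22 (K→N), site 25 (A→Q), site 35 (R→F).
p = 5/38 = 0.131579.
d = −ln(1 − 0.131579) = −ln(0.868421) = 0.1411.

0.1411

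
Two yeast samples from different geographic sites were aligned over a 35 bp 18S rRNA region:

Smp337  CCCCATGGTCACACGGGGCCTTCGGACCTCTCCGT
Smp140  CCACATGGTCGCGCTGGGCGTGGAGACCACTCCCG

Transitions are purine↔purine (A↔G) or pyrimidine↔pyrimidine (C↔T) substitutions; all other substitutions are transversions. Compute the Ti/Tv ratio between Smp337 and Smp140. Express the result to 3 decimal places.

The sequences differ at positions 3 (C/A, transversion), 11 (A/G, transition), 13 (A/G, transition), 15 (G/T, transversion), 20 (C/G, transversion), 22 (T/G, transversion), 23 (C/G, transversion), 24 (G/A, transition), 29 (T/A, transversion), 34 (G/C, transversion), 35 (T/G, transversion).
Of the 11 differences, 3 transitions and 8 transversions, so Ti/Tv = 3/8 = 0.375.

0.375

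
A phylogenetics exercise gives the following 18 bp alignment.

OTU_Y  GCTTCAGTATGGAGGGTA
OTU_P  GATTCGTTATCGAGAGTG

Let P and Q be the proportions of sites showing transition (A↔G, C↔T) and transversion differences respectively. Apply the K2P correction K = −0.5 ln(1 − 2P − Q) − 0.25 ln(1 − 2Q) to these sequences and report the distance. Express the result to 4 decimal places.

0.4479

Differing sites — 2:C/A (Tv); 6:A/G (Ti); 7:G/T (Tv); 11:G/C (Tv); 15:G/A (Ti); 18:A/G (Ti).
Of the 6 differences, 3 transitions and 3 transversions over 18 sites: P = 3/18 = 0.166667, Q = 3/18 = 0.166667.
d = −0.5·ln(0.499999) − 0.25·ln(0.666666) = −0.5·(-0.693149) − 0.25·(-0.405466) = 0.4479.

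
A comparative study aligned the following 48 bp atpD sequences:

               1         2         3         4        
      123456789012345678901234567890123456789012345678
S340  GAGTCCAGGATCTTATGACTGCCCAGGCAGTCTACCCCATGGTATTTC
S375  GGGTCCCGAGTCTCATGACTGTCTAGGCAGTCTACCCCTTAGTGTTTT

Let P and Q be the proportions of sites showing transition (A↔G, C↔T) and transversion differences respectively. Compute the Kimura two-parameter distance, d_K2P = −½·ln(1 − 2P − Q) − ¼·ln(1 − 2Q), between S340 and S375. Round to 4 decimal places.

0.2913

Differing sites — 2:A/G (Ti); 7:A/C (Tv); 9:G/A (Ti); 10:A/G (Ti); 14:T/C (Ti); 22:C/T (Ti); 24:C/T (Ti); 39:A/T (Tv); 41:G/A (Ti); 44:A/G (Ti); 48:C/T (Ti).
Of the 11 differences, 9 transitions and 2 transversions over 48 sites: P = 9/48 = 0.187500, Q = 2/48 = 0.041667.
d = −0.5·ln(0.583333) − 0.25·ln(0.916666) = −0.5·(-0.538997) − 0.25·(-0.087012) = 0.2913.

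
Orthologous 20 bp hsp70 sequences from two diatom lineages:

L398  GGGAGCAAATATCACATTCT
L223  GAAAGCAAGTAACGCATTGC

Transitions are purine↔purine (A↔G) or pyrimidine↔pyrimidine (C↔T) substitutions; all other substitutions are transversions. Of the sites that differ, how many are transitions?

The sequences differ at positions 2 (G/A, transition), 3 (G/A, transition), 9 (A/G, transition), 12 (T/A, transversion), 14 (A/G, transition), 19 (C/G, transversion), 20 (T/C, transition).
Of the 7 differences, 5 transitions and 2 transversions, so the answer is 5.

5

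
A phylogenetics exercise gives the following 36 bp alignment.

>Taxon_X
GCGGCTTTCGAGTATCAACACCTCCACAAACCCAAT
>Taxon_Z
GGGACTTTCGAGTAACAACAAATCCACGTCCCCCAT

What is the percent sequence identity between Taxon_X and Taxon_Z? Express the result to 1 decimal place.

75.0%

Mismatches occur at site 2 (C→G), site 4 (G→A), site 15 (T→A), site 21 (C→A), site 22 (C→A), site 28 (A→G), site 29 (A→T), site 30 (A→C), site 34 (A→C).
27 of the 36 sites match, so the percent identity is 27/36 × 100 = 75.0%.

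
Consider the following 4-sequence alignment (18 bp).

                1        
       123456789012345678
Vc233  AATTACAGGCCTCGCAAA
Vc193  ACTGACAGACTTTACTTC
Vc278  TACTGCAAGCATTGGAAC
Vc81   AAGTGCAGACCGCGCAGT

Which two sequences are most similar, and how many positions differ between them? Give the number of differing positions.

Pairwise Hamming distances:
  Vc233 vs Vc193: 9
  Vc233 vs Vc278: 8
  Vc233 vs Vc81: 6
  Vc193 vs Vc278: 12
  Vc193 vs Vc81: 11
  Vc278 vs Vc81: 10
The smallest is 6, between Vc233 and Vc81.

6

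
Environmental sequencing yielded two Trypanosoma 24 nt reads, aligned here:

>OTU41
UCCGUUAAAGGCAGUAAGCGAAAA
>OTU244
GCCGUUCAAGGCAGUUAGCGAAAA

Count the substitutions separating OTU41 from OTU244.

3

Differing sites — 1:U/G; 7:A/C; 16:A/U.
That gives 3 mismatches out of 24 aligned sites, so the Hamming distance is 3.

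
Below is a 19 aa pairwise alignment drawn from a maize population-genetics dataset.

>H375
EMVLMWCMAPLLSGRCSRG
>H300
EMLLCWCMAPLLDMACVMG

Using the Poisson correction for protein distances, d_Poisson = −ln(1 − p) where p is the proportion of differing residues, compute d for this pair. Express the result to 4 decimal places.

Differing sites — 3:V/L; 5:M/C; 13:S/D; 14:G/M; 15:R/A; 17:S/V; 18:R/M.
p = 7/19 = 0.368421.
d = −ln(1 − 0.368421) = −ln(0.631579) = 0.4595.

0.4595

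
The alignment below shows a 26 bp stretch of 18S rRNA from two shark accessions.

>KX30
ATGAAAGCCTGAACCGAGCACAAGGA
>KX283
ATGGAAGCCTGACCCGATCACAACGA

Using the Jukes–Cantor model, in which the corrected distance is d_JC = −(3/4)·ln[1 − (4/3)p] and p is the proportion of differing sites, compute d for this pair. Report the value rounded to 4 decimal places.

0.1722

Differing sites — 4:A/G; 13:A/C; 18:G/T; 24:G/C.
p = 4/26 = 0.153846.
d = −0.75 · ln(1 − (4/3)·0.153846) = −0.75 · ln(0.794872) = −0.75 · (-0.229574) = 0.1722.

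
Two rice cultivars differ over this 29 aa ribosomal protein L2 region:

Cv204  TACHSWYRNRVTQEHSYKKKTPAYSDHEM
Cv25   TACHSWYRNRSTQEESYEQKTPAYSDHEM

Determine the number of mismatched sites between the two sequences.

4

The sequences differ at positions 11 (V/S), 15 (H/E), 18 (K/E), 19 (K/Q).
That gives 4 mismatches out of 29 aligned sites, so the Hamming distance is 4.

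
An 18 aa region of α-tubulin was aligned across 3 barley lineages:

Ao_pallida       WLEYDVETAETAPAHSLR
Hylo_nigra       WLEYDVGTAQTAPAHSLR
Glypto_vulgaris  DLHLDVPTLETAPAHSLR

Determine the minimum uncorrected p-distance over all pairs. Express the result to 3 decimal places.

Pairwise Hamming distances:
  Ao_pallida vs Hylo_nigra: 2
  Ao_pallida vs Glypto_vulgaris: 5
  Hylo_nigra vs Glypto_vulgaris: 6
The smallest is 2 mismatches, between Ao_pallida and Hylo_nigra; p = 2/18 = 0.111.

0.111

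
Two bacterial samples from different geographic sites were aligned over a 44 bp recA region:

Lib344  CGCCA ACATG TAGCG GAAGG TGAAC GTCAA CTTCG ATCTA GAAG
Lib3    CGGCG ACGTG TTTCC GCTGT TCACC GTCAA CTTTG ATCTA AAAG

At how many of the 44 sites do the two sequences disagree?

Differing sites — 3:C/G; 5:A/G; 8:A/G; 12:A/T; 13:G/T; 15:G/C; 17:A/C; 18:A/T; 20:G/T; 22:G/C; 24:A/C; 34:C/T; 41:G/A.
That gives 13 mismatches out of 44 aligned sites, so the Hamming distance is 13.

13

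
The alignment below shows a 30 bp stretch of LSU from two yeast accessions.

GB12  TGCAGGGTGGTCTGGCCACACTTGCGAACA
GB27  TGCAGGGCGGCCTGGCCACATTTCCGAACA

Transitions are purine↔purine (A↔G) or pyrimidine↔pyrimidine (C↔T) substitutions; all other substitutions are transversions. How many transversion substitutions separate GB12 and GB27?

1

Differing sites — 8:T/C (Ti); 11:T/C (Ti); 21:C/T (Ti); 24:G/C (Tv).
Of the 4 differences, 3 transitions and 1 transversion, so the answer is 1.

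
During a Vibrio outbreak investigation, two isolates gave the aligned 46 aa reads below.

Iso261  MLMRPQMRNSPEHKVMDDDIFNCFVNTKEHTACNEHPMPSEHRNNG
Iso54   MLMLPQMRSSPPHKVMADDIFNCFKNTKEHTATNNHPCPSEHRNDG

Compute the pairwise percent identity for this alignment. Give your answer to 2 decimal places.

Differing sites — 4:R/L; 9:N/S; 12:E/P; 17:D/A; 25:V/K; 33:C/T; 35:E/N; 38:M/C; 45:N/D.
37 of the 46 sites match, so the percent identity is 37/46 × 100 = 80.43%.

80.43%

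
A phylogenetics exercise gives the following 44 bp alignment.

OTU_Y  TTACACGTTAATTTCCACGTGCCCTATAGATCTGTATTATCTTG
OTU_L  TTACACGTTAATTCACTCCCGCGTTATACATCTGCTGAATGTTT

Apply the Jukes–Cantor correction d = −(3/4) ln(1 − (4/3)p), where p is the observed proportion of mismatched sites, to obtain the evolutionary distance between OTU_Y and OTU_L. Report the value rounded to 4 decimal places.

0.4141

The sequences differ at positions 14 (T/C), 15 (C/A), 17 (A/T), 19 (G/C), 20 (T/C), 23 (C/G), 24 (C/T), 29 (G/C), 35 (T/C), 36 (A/T), 37 (T/G), 38 (T/A), 41 (C/G), 44 (G/T).
p = 14/44 = 0.318182.
d = −0.75 · ln(1 − (4/3)·0.318182) = −0.75 · ln(0.575757) = −0.75 · (-0.552070) = 0.4141.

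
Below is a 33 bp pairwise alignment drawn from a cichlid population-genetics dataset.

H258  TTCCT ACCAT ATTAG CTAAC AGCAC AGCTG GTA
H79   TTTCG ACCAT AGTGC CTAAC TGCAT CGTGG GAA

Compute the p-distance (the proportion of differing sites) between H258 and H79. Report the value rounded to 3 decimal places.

0.333

Differing sites — 3:C/T; 5:T/G; 12:T/G; 14:A/G; 15:G/C; 21:A/T; 25:C/T; 26:A/C; 28:C/T; 29:T/G; 32:T/A.
There are 11 differences over 33 sites, so p = 11/33 = 0.333.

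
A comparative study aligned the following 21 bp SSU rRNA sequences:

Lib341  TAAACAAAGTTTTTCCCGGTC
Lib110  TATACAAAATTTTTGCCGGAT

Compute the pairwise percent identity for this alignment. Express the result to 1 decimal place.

76.2%

Differing sites — 3:A/T; 9:G/A; 15:C/G; 20:T/A; 21:C/T.
16 of the 21 sites match, so the percent identity is 16/21 × 100 = 76.2%.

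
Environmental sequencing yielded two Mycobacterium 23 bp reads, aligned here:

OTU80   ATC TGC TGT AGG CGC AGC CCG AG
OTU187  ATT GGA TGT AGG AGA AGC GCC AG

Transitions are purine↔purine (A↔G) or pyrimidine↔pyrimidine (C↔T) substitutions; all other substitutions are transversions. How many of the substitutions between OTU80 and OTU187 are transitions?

The sequences differ at positions 3 (C/T, transition), 4 (T/G, transversion), 6 (C/A, transversion), 13 (C/A, transversion), 15 (C/A, transversion), 19 (C/G, transversion), 21 (G/C, transversion).
Of the 7 differences, 1 transition and 6 transversions, so the answer is 1.

1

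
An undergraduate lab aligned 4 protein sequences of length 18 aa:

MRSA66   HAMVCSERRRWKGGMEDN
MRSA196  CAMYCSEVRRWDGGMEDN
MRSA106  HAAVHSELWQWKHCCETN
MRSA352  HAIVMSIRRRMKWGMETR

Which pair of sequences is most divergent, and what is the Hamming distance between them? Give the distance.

12

Pairwise Hamming distances:
  MRSA66 vs MRSA196: 4
  MRSA66 vs MRSA106: 9
  MRSA66 vs MRSA352: 7
  MRSA196 vs MRSA106: 12
  MRSA196 vs MRSA352: 11
  MRSA106 vs MRSA352: 11
The largest is 12, between MRSA196 and MRSA106.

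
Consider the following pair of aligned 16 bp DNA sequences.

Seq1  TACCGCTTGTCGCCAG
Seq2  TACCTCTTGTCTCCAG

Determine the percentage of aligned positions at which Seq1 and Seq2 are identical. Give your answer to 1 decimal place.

Mismatches occur at site 5 (G→T), site 12 (G→T).
14 of the 16 sites match, so the percent identity is 14/16 × 100 = 87.5%.

87.5%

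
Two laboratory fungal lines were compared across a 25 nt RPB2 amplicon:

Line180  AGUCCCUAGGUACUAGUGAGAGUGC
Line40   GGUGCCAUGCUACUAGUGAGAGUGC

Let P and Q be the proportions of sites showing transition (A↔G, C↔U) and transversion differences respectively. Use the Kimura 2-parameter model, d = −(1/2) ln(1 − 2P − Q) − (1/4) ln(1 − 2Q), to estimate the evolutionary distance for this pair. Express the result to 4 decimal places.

Differing sites — 1:A/G (Ti); 4:C/G (Tv); 7:U/A (Tv); 8:A/U (Tv); 10:G/C (Tv).
Of the 5 differences, 1 transition and 4 transversions over 25 sites: P = 1/25 = 0.040000, Q = 4/25 = 0.160000.
d = −0.5·ln(0.760000) − 0.25·ln(0.680000) = −0.5·(-0.274437) − 0.25·(-0.385662) = 0.2336.

0.2336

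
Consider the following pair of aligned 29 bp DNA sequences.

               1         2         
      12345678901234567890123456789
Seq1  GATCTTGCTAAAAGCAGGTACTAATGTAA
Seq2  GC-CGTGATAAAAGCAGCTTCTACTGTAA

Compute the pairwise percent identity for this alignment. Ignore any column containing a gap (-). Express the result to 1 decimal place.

78.6%

Excluding the 1 gap column leaves 28 comparable sites.
The sequences differ at positions 2 (A/C), 5 (T/G), 8 (C/A), 18 (G/C), 20 (A/T), 24 (A/C).
22 of the 28 comparable sites match, so the percent identity is 22/28 × 100 = 78.6%.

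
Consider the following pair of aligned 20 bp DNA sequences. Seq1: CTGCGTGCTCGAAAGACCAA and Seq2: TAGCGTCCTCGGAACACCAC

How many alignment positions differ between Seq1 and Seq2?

6

The sequences differ at positions 1 (C/T), 2 (T/A), 7 (G/C), 12 (A/G), 15 (G/C), 20 (A/C).
That gives 6 mismatches out of 20 aligned sites, so the Hamming distance is 6.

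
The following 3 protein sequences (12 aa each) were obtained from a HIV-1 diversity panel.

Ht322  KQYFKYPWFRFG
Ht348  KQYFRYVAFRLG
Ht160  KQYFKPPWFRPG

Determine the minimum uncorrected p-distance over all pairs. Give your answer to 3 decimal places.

Pairwise Hamming distances:
  Ht322 vs Ht348: 4
  Ht322 vs Ht160: 2
  Ht348 vs Ht160: 5
The smallest is 2 mismatches, between Ht322 and Ht160; p = 2/12 = 0.167.

0.167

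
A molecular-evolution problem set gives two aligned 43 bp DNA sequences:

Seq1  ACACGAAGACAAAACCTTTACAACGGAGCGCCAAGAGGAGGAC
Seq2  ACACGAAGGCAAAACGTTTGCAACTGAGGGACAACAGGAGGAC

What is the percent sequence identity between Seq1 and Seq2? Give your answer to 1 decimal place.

83.7%

The sequences differ at positions 9 (A/G), 16 (C/G), 20 (A/G), 25 (G/T), 29 (C/G), 31 (C/A), 35 (G/C).
36 of the 43 sites match, so the percent identity is 36/43 × 100 = 83.7%.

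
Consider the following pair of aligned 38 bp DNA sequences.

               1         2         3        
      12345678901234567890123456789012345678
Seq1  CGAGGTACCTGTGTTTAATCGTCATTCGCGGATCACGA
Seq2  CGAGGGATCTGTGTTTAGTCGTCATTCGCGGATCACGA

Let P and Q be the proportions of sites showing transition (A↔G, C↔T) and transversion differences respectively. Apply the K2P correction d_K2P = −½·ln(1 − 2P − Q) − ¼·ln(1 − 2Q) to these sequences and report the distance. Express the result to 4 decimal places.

The sequences differ at positions 6 (T/G, transversion), 8 (C/T, transition), 18 (A/G, transition).
Of the 3 differences, 2 transitions and 1 transversion over 38 sites: P = 2/38 = 0.052632, Q = 1/38 = 0.026316.
d = −0.5·ln(0.868420) − 0.25·ln(0.947368) = −0.5·(-0.141080) − 0.25·(-0.054068) = 0.0841.

0.0841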